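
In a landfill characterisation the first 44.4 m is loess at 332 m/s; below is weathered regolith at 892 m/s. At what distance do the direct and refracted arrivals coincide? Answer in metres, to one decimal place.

131.3 m

x_cross = 2h·√((V₂+V₁)/(V₂−V₁)).
(V₂+V₁)/(V₂−V₁) = (892+332)/(892−332) = 2.1857; √ = 1.4784.
x_cross = 2·44.4·1.4784 = 131.28 m.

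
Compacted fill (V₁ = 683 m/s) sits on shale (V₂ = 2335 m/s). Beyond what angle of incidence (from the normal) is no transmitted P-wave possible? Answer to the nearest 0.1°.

At critical incidence the refracted ray runs along the interface (θ₂ = 90°), so sin θ_c = V₁/V₂.
θ_c = arcsin(683/2335) = arcsin 0.2925 = 17.01°.

17.0°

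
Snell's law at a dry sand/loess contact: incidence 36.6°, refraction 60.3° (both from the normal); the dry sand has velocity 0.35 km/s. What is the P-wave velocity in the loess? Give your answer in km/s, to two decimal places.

Snell's law: sin 36.6°/V₁ = sin 60.3°/V₂.
V₂ = V₁·sin 60.3°/sin 36.6° = 0.35 × 1.4569 = 0.51 km/s.

0.51 km/s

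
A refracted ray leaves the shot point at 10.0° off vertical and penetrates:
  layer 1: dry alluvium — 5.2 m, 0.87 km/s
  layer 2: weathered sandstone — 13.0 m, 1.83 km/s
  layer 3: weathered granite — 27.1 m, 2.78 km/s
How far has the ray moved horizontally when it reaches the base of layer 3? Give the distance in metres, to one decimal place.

Apply Snell's law at each interface; in layer i the horizontal offset is hᵢ·tan θᵢ.
Layer 1: θ = 10.00°; offset = 5.2·tan 10.00° = 0.917 m.
Layer 2: sin θ = 1.83·sin 10.0°/0.87 = 0.3653, θ = 21.42°; offset = 13.0·tan 21.42° = 5.101 m.
Layer 3: sin θ = 2.78·sin 10.0°/0.87 = 0.5549, θ = 33.70°; offset = 27.1·tan 33.70° = 18.075 m.
Σ offsets = 24.093 m.

24.1 m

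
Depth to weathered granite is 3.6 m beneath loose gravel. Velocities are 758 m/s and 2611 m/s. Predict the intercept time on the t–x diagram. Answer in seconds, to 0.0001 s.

0.0091 s

tᵢ = 2h·√(V₂²−V₁²)/(V₁V₂).
√(V₂²−V₁²) = √(2611²−758²) = 2498.6 m/s.
tᵢ = 2·3.6·2498.6/(758·2611) = 0.00909 s.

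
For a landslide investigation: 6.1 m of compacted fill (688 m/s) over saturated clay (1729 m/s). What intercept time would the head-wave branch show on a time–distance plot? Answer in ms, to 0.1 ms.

16.3 ms

tᵢ = 2h·√(V₂²−V₁²)/(V₁V₂).
√(V₂²−V₁²) = √(1729²−688²) = 1586.2 m/s.
tᵢ = 2·6.1·1586.2/(688·1729) = 0.01627 s.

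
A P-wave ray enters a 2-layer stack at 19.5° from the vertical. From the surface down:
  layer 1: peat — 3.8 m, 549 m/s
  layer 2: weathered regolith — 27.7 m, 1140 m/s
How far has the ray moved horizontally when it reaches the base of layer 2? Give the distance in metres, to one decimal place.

Apply Snell's law at each interface; in layer i the horizontal offset is hᵢ·tan θᵢ.
Layer 1: θ = 19.50°; offset = 3.8·tan 19.50° = 1.346 m.
Layer 2: sin θ = 1140·sin 19.5°/549 = 0.6932, θ = 43.88°; offset = 27.7·tan 43.88° = 26.638 m.
Summing the layer offsets gives 27.983 m.

28.0 m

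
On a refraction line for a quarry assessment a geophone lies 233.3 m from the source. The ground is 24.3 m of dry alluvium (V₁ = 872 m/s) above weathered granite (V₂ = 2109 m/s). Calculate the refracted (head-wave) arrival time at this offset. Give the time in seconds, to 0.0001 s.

0.1614 s

t = x/V₂ + 2h·√(V₂²−V₁²)/(V₁V₂).
√(V₂²−V₁²) = √(2109²−872²) = 1920.3 m/s; delay term = 2·24.3·1920.3/(872·2109) = 0.05075 s.
t = 233.3/2109 + 0.05075 = 0.16137 s.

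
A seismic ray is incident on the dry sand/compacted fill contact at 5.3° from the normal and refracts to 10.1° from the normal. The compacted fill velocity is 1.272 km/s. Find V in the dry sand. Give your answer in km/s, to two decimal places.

0.67 km/s

Snell's law: sin 5.3°/V₁ = sin 10.1°/V₂.
V₁ = V₂·sin 5.3°/sin 10.1° = 1.272 × 0.5267 = 0.67 km/s.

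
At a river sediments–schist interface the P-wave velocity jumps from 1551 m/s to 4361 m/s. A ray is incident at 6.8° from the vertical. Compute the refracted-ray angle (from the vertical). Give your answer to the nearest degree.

sin θ₁/V₁ = sin θ₂/V₂ ⇒ sin θ₂ = 4361·sin 6.8°/1551 = 4361·0.1184/1551 = 0.3329.
θ₂ = sin⁻¹(0.3329) = 19.45° (from vertical).

19°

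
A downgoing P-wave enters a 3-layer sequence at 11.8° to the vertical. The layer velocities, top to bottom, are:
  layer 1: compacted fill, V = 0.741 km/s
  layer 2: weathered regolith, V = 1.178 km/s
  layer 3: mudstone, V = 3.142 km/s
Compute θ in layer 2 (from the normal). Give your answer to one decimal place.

Snell's law across each interface conserves sin θ / V, so sin θ_2 = V_2·sin θ₁/V₁.
sin θ_2 = 1.178 × sin 11.8° / 0.741 = 0.3251.
θ_2 = arcsin 0.3251 = 18.97°.

19.0°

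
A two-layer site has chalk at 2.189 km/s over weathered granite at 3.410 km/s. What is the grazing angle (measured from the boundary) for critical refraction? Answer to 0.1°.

At critical incidence the refracted ray runs along the interface (θ₂ = 90°), so sin θ_c = V₁/V₂.
θ_c = arcsin(2.189/3.410) = arcsin 0.6419 = 39.94°.
Measured from the interface: 90° − 39.94° = 50.06°.

50.1°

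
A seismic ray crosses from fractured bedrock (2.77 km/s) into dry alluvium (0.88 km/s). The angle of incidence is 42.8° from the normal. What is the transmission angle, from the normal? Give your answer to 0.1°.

12.5°

sin θ₁/V₁ = sin θ₂/V₂ ⇒ sin θ₂ = 0.88·sin 42.8°/2.77 = 0.88·0.6794/2.77 = 0.2159.
θ₂ = arcsin 0.2159 = 12.47° from the normal.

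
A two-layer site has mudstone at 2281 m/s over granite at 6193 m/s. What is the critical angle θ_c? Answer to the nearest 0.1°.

At critical incidence the refracted ray runs along the interface (θ₂ = 90°), so sin θ_c = V₁/V₂.
θ_c = arcsin(2281/6193) = arcsin 0.3683 = 21.61°.

21.6°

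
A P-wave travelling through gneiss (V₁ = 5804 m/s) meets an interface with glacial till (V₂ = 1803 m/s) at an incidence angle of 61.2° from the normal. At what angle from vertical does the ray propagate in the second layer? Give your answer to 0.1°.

15.8°

Snell's law: sin θ₂ = (V₂/V₁)·sin θ₁ = (1803/5804)·sin 61.2° = 0.2722.
θ₂ = sin⁻¹(0.2722) = 15.80° (from vertical).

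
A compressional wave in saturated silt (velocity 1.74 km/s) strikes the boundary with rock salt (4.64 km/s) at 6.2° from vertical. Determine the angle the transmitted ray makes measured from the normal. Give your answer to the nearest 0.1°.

Snell's law: sin θ₂ = (V₂/V₁)·sin θ₁ = (4.64/1.74)·sin 6.2° = 0.2880.
θ₂ = sin⁻¹(0.2880) = 16.74° (from vertical).

16.7°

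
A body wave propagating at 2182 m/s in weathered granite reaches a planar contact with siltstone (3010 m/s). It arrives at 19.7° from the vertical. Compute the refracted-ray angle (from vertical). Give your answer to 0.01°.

27.71°

Snell's law: sin θ₂ = (V₂/V₁)·sin θ₁ = (3010/2182)·sin 19.7° = 0.4650.
θ₂ = sin⁻¹(0.4650) = 27.71° (from vertical).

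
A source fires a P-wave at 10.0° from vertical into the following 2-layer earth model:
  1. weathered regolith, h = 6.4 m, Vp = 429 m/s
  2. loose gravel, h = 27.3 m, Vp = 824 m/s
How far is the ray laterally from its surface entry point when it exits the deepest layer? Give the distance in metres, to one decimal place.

10.8 m

Apply Snell's law at each interface; in layer i the horizontal offset is hᵢ·tan θᵢ.
Layer 1: θ = 10.00°; offset = 6.4·tan 10.00° = 1.128 m.
Layer 2: sin θ = 824·sin 10.0°/429 = 0.3335, θ = 19.48°; offset = 27.3·tan 19.48° = 9.659 m.
Total horizontal offset = 10.787 m.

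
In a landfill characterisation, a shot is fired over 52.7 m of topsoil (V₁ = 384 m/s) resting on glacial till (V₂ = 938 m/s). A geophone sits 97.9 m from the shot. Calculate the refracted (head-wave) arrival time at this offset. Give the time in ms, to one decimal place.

θ_c = arcsin(V₁/V₂) = arcsin(384/938) = 24.17°, cos θ_c = 0.9124.
Intercept time tᵢ = 2h cos θ_c / V₁ = 2·52.7·0.9124/384 = 0.25042 s.
t = x/V₂ + tᵢ = 97.9/938 + 0.25042 = 0.35480 s.

354.8 ms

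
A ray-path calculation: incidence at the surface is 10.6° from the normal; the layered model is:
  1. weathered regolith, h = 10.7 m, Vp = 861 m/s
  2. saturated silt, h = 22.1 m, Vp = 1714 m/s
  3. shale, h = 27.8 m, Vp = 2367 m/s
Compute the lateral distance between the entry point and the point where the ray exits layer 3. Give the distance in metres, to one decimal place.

Apply Snell's law at each interface; in layer i the horizontal offset is hᵢ·tan θᵢ.
Layer 1: θ = 10.60°; offset = 10.7·tan 10.60° = 2.002 m.
Layer 2: sin θ = 1714·sin 10.6°/861 = 0.3662, θ = 21.48°; offset = 22.1·tan 21.48° = 8.697 m.
Layer 3: sin θ = 2367·sin 10.6°/861 = 0.5057, θ = 30.38°; offset = 27.8·tan 30.38° = 16.296 m.
Total horizontal offset = 26.995 m.

27.0 m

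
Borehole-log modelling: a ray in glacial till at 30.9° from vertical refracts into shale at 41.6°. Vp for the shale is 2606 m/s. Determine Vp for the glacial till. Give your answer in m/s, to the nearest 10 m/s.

Snell's law: sin 30.9°/V₁ = sin 41.6°/V₂.
V₁ = V₂·sin 30.9°/sin 41.6° = 2606 × 0.7735 = 2015.72 m/s.

2020 m/s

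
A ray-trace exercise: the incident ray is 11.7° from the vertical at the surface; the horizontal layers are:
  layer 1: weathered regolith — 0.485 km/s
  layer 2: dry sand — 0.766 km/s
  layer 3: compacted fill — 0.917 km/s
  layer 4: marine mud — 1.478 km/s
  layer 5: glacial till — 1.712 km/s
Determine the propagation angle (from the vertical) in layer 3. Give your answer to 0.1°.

22.5°

Snell's law across each interface conserves sin θ / V, so sin θ_3 = V_3·sin θ₁/V₁.
sin θ_3 = 0.917 × sin 11.7° / 0.485 = 0.3834.
θ_3 = arcsin 0.3834 = 22.55°.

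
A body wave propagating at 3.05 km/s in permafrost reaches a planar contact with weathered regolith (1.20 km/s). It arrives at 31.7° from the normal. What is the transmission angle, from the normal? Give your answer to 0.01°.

Snell's law: sin θ₂ = (V₂/V₁)·sin θ₁ = (1.20/3.05)·sin 31.7° = 0.2067.
θ₂ = arcsin 0.2067 = 11.93° from the normal.

11.93°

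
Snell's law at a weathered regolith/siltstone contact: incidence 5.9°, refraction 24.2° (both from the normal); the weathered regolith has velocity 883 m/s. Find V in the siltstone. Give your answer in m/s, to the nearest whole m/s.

3521 m/s

sin 5.9° = 0.1028; sin 24.2° = 0.4099.
V₂ = V₁·(sin θ₂/sin θ₁) = 883·(0.4099/0.1028) = 3521.29 m/s.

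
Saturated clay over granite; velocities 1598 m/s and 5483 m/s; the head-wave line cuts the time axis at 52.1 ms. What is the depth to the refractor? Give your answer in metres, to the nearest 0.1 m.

h = tᵢ·V₁·V₂ / (2·√(V₂²−V₁²)).
√(V₂²−V₁²) = √(5483² − 1598²) = 5245.0 m/s.
h = 0.0521 s × 1598 × 5483 / (2 × 5245.0) = 43.52 m.

43.5 m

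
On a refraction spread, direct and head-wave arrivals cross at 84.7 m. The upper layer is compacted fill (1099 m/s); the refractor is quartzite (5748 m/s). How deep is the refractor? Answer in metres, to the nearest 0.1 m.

x_cross = 2h·√((V₂+V₁)/(V₂−V₁)) → h = x_cross / (2·√((V₂+V₁)/(V₂−V₁))).
√((V₂+V₁)/(V₂−V₁)) = √((5748+1099)/(5748−1099)) = 1.2136.
h = 84.7 / (2·1.2136) = 34.90 m.

34.9 m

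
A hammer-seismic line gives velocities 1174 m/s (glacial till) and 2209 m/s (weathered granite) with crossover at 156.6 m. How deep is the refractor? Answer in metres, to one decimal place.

x_cross = 2h·√((V₂+V₁)/(V₂−V₁)) → h = x_cross / (2·√((V₂+V₁)/(V₂−V₁))).
√((V₂+V₁)/(V₂−V₁)) = √((2209+1174)/(2209−1174)) = 1.8079.
h = 156.6 / (2·1.8079) = 43.31 m.

43.3 m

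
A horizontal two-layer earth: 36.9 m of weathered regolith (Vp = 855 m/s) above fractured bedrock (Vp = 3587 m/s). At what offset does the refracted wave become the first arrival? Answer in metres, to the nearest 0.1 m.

x_cross = 2h·√((V₂+V₁)/(V₂−V₁)).
(V₂+V₁)/(V₂−V₁) = (3587+855)/(3587−855) = 1.6259; √ = 1.2751.
x_cross = 2·36.9·1.2751 = 94.10 m.

94.1 m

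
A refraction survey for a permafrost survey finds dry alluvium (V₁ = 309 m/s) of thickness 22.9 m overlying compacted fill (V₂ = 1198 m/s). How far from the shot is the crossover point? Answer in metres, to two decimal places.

x_cross = 2h·√((V₂+V₁)/(V₂−V₁)).
(V₂+V₁)/(V₂−V₁) = (1198+309)/(1198−309) = 1.6952; √ = 1.3020.
x_cross = 2·22.9·1.3020 = 59.63 m.

59.63 m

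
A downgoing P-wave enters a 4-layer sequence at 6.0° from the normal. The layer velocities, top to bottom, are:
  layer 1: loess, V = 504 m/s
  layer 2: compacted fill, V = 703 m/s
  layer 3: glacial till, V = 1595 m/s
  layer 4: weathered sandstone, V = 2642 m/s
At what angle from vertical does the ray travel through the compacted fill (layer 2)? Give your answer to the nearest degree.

Ray parameter p = sin 6.0° / 504 = 2.0740e-04 s/m.
sin θ_2 = p·V_2 = 2.0740e-04 × 703 = 0.1458.
θ_2 = arcsin 0.1458 = 8.38°.

8°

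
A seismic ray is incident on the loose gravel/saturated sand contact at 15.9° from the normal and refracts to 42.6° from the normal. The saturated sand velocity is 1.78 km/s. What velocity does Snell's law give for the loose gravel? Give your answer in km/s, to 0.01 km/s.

0.72 km/s

sin 15.9° = 0.2740; sin 42.6° = 0.6769.
V₁ = V₂·(sin θ₁/sin θ₂) = 1.78·(0.2740/0.6769) = 0.72 km/s.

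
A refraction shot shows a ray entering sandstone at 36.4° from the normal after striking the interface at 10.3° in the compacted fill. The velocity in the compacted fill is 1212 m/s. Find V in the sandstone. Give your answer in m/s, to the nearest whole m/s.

4022 m/s

Snell's law: sin 10.3°/V₁ = sin 36.4°/V₂.
V₂ = V₁·sin 36.4°/sin 10.3° = 1212 × 3.3189 = 4022.45 m/s.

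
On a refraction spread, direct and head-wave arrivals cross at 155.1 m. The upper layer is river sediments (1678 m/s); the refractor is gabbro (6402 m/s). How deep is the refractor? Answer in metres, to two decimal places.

h = (x_cross/2)·√((V₂−V₁)/(V₂+V₁)).
(V₂−V₁)/(V₂+V₁) = (6402−1678)/(6402+1678) = 0.5847; √ = 0.7646.
h = (155.1/2)·0.7646 = 59.30 m.

59.30 m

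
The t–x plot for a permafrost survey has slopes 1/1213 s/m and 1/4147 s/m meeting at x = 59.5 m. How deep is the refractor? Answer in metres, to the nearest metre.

x_cross = 2h·√((V₂+V₁)/(V₂−V₁)) → h = x_cross / (2·√((V₂+V₁)/(V₂−V₁))).
√((V₂+V₁)/(V₂−V₁)) = √((4147+1213)/(4147−1213)) = 1.3516.
h = 59.5 / (2·1.3516) = 22.01 m.

22 m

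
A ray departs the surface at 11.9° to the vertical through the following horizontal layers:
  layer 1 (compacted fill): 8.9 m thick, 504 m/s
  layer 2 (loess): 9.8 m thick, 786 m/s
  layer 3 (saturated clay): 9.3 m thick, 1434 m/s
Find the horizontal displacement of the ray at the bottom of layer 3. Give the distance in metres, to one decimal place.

11.9 m

Apply Snell's law at each interface; in layer i the horizontal offset is hᵢ·tan θᵢ.
Layer 1: θ = 11.90°; offset = 8.9·tan 11.90° = 1.876 m.
Layer 2: sin θ = 786·sin 11.9°/504 = 0.3216, θ = 18.76°; offset = 9.8·tan 18.76° = 3.328 m.
Layer 3: sin θ = 1434·sin 11.9°/504 = 0.5867, θ = 35.92°; offset = 9.3·tan 35.92° = 6.738 m.
Summing the layer offsets gives 11.942 m.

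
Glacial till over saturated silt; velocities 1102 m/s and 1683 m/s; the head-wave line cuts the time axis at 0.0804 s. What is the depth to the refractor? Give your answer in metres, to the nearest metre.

h = tᵢ·V₁·V₂ / (2·√(V₂²−V₁²)).
√(V₂²−V₁²) = √(1683² − 1102²) = 1272.0 m/s.
h = 0.0804 s × 1102 × 1683 / (2 × 1272.0) = 58.61 m.

59 m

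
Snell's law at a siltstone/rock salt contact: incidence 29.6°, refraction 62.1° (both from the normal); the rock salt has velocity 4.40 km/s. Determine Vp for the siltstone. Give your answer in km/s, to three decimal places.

sin 29.6° = 0.4939; sin 62.1° = 0.8838.
V₁ = V₂·(sin θ₁/sin θ₂) = 4.40·(0.4939/0.8838) = 2.459 km/s.

2.459 km/s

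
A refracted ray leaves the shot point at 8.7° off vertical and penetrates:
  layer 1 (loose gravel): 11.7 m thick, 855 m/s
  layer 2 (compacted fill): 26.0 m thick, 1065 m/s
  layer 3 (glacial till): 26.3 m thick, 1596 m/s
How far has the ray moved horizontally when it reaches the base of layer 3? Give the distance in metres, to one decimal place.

14.5 m

Apply Snell's law at each interface; in layer i the horizontal offset is hᵢ·tan θᵢ.
Layer 1: θ = 8.70°; offset = 11.7·tan 8.70° = 1.790 m.
Layer 2: sin θ = 1065·sin 8.7°/855 = 0.1884, θ = 10.86°; offset = 26.0·tan 10.86° = 4.988 m.
Layer 3: sin θ = 1596·sin 8.7°/855 = 0.2824, θ = 16.40°; offset = 26.3·tan 16.40° = 7.741 m.
Σ offsets = 14.519 m.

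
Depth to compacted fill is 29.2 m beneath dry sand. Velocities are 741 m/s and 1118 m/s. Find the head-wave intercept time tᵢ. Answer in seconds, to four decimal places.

0.0590 s

tᵢ = 2h·√(V₂²−V₁²)/(V₁V₂).
√(V₂²−V₁²) = √(1118²−741²) = 837.2 m/s.
tᵢ = 2·29.2·837.2/(741·1118) = 0.05902 s.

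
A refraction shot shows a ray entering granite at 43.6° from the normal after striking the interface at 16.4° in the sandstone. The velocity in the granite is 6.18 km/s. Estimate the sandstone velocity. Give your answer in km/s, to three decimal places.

2.530 km/s

Snell's law: sin 16.4°/V₁ = sin 43.6°/V₂.
V₁ = V₂·sin 16.4°/sin 43.6° = 6.18 × 0.4094 = 2.530 km/s.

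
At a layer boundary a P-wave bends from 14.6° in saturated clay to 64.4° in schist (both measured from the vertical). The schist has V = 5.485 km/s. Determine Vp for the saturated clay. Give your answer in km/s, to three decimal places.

1.533 km/s

Snell's law: sin 14.6°/V₁ = sin 64.4°/V₂.
V₁ = V₂·sin 14.6°/sin 64.4° = 5.485 × 0.2795 = 1.533 km/s.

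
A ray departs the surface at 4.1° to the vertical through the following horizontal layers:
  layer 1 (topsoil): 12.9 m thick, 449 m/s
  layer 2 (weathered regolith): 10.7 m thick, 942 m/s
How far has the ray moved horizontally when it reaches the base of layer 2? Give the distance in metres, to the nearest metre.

Apply Snell's law at each interface; in layer i the horizontal offset is hᵢ·tan θᵢ.
Layer 1: θ = 4.10°; offset = 12.9·tan 4.10° = 0.925 m.
Layer 2: sin θ = 942·sin 4.1°/449 = 0.1500, θ = 8.63°; offset = 10.7·tan 8.63° = 1.623 m.
Σ offsets = 2.548 m.

3 m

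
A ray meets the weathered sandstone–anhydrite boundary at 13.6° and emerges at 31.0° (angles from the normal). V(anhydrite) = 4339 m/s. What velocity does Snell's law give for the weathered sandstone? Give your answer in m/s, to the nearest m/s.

1981 m/s

Snell's law: sin 13.6°/V₁ = sin 31.0°/V₂.
V₁ = V₂·sin 13.6°/sin 31.0° = 4339 × 0.4566 = 1980.98 m/s.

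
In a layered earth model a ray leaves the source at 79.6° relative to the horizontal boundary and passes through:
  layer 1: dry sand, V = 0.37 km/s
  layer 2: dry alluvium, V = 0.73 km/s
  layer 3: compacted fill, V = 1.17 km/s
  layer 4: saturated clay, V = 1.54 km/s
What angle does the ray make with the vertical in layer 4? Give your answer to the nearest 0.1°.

48.7°

From the normal: θ₁ = 90° − 79.6° = 10.4°.
Ray parameter p = sin 10.4° / 0.37 = 4.8789e-01 s/km.
sin θ_4 = p·V_4 = 4.8789e-01 × 1.54 = 0.7513.
θ_4 = 48.71° from the vertical.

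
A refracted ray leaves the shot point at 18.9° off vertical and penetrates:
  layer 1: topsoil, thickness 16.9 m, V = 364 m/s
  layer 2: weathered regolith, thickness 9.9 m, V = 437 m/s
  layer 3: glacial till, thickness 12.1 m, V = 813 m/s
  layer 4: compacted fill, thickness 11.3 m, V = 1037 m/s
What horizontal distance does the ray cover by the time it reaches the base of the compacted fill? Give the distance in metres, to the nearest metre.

Ray parameter p = sin 18.9° / 364 m/s = 8.8988e-04 s/m.
Layer 1: θ = 18.90°; offset = 16.9·tan 18.90° = 5.786 m.
Layer 2: sin θ = p·437 = 0.3889 → θ = 22.88°; offset = 9.9·tan 22.88° = 4.179 m.
Layer 3: sin θ = p·813 = 0.7235 → θ = 46.34°; offset = 12.1·tan 46.34° = 12.681 m.
Layer 4: sin θ = p·1037 = 0.9228 → θ = 67.34°; offset = 11.3·tan 67.34° = 27.067 m.
Σ offsets = 49.712 m.

50 m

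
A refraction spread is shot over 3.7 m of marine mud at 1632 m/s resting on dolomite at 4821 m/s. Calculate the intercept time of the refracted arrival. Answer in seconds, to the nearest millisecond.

θ_c = arcsin(V₁/V₂) = arcsin(1632/4821) = 19.79°; cos θ_c = 0.9410.
tᵢ = 2h·cos θ_c / V₁ = 2·3.7·0.9410 / 1632 = 0.00427 s.

0.004 s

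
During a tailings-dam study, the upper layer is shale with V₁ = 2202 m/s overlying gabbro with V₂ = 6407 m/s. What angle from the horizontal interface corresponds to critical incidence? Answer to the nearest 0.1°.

At critical incidence the refracted ray runs along the interface (θ₂ = 90°), so sin θ_c = V₁/V₂.
θ_c = arcsin(2202/6407) = arcsin 0.3437 = 20.10°.
Measured from the interface: 90° − 20.10° = 69.90°.

69.9°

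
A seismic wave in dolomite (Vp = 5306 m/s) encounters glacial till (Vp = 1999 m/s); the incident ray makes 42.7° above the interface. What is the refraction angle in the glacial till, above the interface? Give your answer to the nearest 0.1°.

73.9°

Convert to the normal: θ₁ = 90° − 42.7° = 47.3°.
sin θ₁/V₁ = sin θ₂/V₂ ⇒ sin θ₂ = 1999·sin 47.3°/5306 = 1999·0.7349/5306 = 0.2769.
θ₂ = sin⁻¹(0.2769) = 16.07° (from vertical).
From the interface: 90° − 16.07° = 73.93°.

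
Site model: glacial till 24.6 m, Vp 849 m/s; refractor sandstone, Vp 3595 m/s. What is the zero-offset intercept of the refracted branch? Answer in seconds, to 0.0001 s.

θ_c = arcsin(V₁/V₂) = arcsin(849/3595) = 13.66°; cos θ_c = 0.9717.
tᵢ = 2h·cos θ_c / V₁ = 2·24.6·0.9717 / 849 = 0.05631 s.

0.0563 s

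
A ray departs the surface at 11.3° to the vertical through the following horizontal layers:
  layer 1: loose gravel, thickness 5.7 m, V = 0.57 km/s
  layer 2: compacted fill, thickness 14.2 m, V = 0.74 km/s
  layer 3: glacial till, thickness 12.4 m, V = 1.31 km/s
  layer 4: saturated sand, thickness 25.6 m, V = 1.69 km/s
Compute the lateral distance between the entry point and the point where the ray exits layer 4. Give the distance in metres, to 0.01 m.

29.40 m

p = sin θ₁/V₁ = sin 11.3°/0.57 = 3.4377e-01 s/km is conserved through the stack.
Layer 1: θ = 11.30°; offset = 5.7·tan 11.30° = 1.1390 m.
Layer 2: sin θ = p·0.74 = 0.2544 → θ = 14.74°; offset = 14.2·tan 14.74° = 3.7352 m.
Layer 3: sin θ = p·1.31 = 0.4503 → θ = 26.77°; offset = 12.4·tan 26.77° = 6.2542 m.
Layer 4: sin θ = p·1.69 = 0.5810 → θ = 35.52°; offset = 25.6·tan 35.52° = 18.2727 m.
Total horizontal offset = 29.4010 m.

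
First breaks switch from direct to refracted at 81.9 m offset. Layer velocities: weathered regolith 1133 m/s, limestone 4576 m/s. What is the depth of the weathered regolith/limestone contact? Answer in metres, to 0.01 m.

31.80 m

h = (x_cross/2)·√((V₂−V₁)/(V₂+V₁)).
(V₂−V₁)/(V₂+V₁) = (4576−1133)/(4576+1133) = 0.6031; √ = 0.7766.
h = (81.9/2)·0.7766 = 31.80 m.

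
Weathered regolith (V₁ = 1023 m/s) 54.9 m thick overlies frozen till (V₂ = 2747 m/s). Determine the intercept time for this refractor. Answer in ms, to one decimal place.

99.6 ms

θ_c = arcsin(V₁/V₂) = arcsin(1023/2747) = 21.86°; cos θ_c = 0.9281.
tᵢ = 2h·cos θ_c / V₁ = 2·54.9·0.9281 / 1023 = 0.09961 s.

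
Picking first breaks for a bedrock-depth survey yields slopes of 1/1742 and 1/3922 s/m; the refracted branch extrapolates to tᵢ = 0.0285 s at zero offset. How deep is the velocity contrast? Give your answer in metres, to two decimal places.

θ_c = arcsin(1742/3922) = 26.37°; cos θ_c = 0.8959.
tᵢ = 2h cos θ_c/V₁ ⇒ h = tᵢ·V₁/(2 cos θ_c) = 0.0285·1742/(2·0.8959) = 27.71 m.

27.71 m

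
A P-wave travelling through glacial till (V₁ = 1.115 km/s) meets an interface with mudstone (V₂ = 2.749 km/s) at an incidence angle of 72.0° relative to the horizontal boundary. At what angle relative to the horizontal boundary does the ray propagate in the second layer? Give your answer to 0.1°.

Angle from the normal: 90° − 72.0° = 18.0°.
sin θ₁/V₁ = sin θ₂/V₂ ⇒ sin θ₂ = 2.749·sin 18.0°/1.115 = 2.749·0.3090/1.115 = 0.7619.
θ₂ = arcsin 0.7619 = 49.63° from the normal.
From the interface: 90° − 49.63° = 40.37°.

40.4°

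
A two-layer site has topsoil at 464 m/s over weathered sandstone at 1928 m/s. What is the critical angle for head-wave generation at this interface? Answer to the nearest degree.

At critical incidence the refracted ray runs along the interface (θ₂ = 90°), so sin θ_c = V₁/V₂.
θ_c = arcsin(464/1928) = arcsin 0.2407 = 13.93°.

14°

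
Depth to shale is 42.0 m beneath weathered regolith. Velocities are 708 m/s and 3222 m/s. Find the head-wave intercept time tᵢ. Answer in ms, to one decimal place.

115.7 ms

θ_c = arcsin(V₁/V₂) = arcsin(708/3222) = 12.69°; cos θ_c = 0.9756.
tᵢ = 2h·cos θ_c / V₁ = 2·42.0·0.9756 / 708 = 0.11574 s.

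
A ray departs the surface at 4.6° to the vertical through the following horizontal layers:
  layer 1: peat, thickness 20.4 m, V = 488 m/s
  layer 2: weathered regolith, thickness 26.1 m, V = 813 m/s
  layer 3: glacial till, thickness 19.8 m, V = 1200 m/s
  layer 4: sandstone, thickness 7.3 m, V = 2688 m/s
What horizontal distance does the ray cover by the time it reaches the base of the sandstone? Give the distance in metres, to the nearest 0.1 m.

12.7 m

p = sin θ₁/V₁ = sin 4.6°/488 = 1.6434e-04 s/m is conserved through the stack.
Layer 1: θ = 4.60°; offset = 20.4·tan 4.60° = 1.641 m.
Layer 2: sin θ = p·813 = 0.1336 → θ = 7.68°; offset = 26.1·tan 7.68° = 3.519 m.
Layer 3: sin θ = p·1200 = 0.1972 → θ = 11.37°; offset = 19.8·tan 11.37° = 3.983 m.
Layer 4: sin θ = p·2688 = 0.4418 → θ = 26.22°; offset = 7.3·tan 26.22° = 3.595 m.
Σ offsets = 12.738 m.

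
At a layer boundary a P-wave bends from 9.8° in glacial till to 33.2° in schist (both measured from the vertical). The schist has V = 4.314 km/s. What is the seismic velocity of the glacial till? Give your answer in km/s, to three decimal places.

1.341 km/s

sin 9.8° = 0.1702; sin 33.2° = 0.5476.
V₁ = V₂·(sin θ₁/sin θ₂) = 4.314·(0.1702/0.5476) = 1.341 km/s.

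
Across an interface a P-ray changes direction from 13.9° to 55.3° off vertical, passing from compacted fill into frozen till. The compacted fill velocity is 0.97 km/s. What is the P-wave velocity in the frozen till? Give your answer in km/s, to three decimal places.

sin 13.9° = 0.2402; sin 55.3° = 0.8221.
V₂ = V₁·(sin θ₂/sin θ₁) = 0.97·(0.8221/0.2402) = 3.320 km/s.

3.320 km/s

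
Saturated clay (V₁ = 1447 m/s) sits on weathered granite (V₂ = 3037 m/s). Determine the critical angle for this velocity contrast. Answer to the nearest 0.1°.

At critical incidence the refracted ray runs along the interface (θ₂ = 90°), so sin θ_c = V₁/V₂.
θ_c = arcsin(1447/3037) = arcsin 0.4765 = 28.45°.

28.5°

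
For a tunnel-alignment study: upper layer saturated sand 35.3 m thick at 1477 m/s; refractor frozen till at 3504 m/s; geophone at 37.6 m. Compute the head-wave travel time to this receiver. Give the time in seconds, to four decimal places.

0.0541 s

t = x/V₂ + 2h·√(V₂²−V₁²)/(V₁V₂).
√(V₂²−V₁²) = √(3504²−1477²) = 3177.5 m/s; delay term = 2·35.3·3177.5/(1477·3504) = 0.04335 s.
t = 37.6/3504 + 0.04335 = 0.05408 s.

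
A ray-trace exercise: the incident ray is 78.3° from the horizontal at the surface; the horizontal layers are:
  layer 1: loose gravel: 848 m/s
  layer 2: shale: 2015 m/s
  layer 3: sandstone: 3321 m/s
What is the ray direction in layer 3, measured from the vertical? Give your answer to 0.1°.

From the normal: θ₁ = 90° − 78.3° = 11.7°.
Snell's law across each interface conserves sin θ / V, so sin θ_3 = V_3·sin θ₁/V₁.
sin θ_3 = 3321 × sin 11.7° / 848 = 0.7942.
θ_3 = 52.58° from the vertical.

52.6°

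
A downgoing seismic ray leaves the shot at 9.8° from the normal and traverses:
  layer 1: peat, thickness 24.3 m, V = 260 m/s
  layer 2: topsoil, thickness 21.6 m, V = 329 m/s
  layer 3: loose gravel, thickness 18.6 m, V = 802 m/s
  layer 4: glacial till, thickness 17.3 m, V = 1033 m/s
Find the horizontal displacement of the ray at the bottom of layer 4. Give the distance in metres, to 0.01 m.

p = sin θ₁/V₁ = sin 9.8°/260 = 6.5465e-04 s/m is conserved through the stack.
Layer 1: θ = 9.80°; offset = 24.3·tan 9.80° = 4.1973 m.
Layer 2: sin θ = p·329 = 0.2154 → θ = 12.44°; offset = 21.6·tan 12.44° = 4.7640 m.
Layer 3: sin θ = p·802 = 0.5250 → θ = 31.67°; offset = 18.6·tan 31.67° = 11.4743 m.
Layer 4: sin θ = p·1033 = 0.6763 → θ = 42.55°; offset = 17.3·tan 42.55° = 15.8813 m.
Total horizontal offset = 36.3169 m.

36.32 m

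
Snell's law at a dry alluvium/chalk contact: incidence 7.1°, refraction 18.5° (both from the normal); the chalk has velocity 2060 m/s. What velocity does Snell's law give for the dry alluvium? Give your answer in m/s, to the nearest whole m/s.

Snell's law: sin 7.1°/V₁ = sin 18.5°/V₂.
V₁ = V₂·sin 7.1°/sin 18.5° = 2060 × 0.3895 = 802.44 m/s.

802 m/s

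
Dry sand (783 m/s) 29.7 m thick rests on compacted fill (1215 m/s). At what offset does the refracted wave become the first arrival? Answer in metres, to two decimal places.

127.74 m

x_cross = 2h·√((V₂+V₁)/(V₂−V₁)).
(V₂+V₁)/(V₂−V₁) = (1215+783)/(1215−783) = 4.6250; √ = 2.1506.
x_cross = 2·29.7·2.1506 = 127.74 m.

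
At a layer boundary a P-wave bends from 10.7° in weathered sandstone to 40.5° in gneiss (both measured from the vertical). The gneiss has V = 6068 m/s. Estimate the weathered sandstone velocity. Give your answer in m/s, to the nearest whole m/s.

1735 m/s

Snell's law: sin 10.7°/V₁ = sin 40.5°/V₂.
V₁ = V₂·sin 10.7°/sin 40.5° = 6068 × 0.2859 = 1734.74 m/s.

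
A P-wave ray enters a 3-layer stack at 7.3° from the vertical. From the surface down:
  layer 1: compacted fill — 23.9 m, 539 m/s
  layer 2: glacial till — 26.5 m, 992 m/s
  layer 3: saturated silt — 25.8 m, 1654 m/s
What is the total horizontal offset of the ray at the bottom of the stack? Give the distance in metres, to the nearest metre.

20 m

Apply Snell's law at each interface; in layer i the horizontal offset is hᵢ·tan θᵢ.
Layer 1: θ = 7.30°; offset = 23.9·tan 7.30° = 3.062 m.
Layer 2: sin θ = 992·sin 7.3°/539 = 0.2339, θ = 13.52°; offset = 26.5·tan 13.52° = 6.374 m.
Layer 3: sin θ = 1654·sin 7.3°/539 = 0.3899, θ = 22.95°; offset = 25.8·tan 22.95° = 10.925 m.
Summing the layer offsets gives 20.360 m.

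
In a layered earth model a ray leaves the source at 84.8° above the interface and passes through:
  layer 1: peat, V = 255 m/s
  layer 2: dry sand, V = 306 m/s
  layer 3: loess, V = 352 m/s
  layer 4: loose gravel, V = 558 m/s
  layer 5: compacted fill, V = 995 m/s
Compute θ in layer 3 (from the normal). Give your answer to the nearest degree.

7°

From the normal: θ₁ = 90° − 84.8° = 5.2°.
Snell's law across each interface conserves sin θ / V, so sin θ_3 = V_3·sin θ₁/V₁.
sin θ_3 = 352 × sin 5.2° / 255 = 0.1251.
θ_3 = 7.19° from the vertical.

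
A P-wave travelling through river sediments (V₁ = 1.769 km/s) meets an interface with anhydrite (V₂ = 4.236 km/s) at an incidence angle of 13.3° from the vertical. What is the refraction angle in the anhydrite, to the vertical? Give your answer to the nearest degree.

33°

Snell's law: sin θ₂ = (V₂/V₁)·sin θ₁ = (4.236/1.769)·sin 13.3° = 0.5509.
θ₂ = sin⁻¹(0.5509) = 33.43° (from vertical).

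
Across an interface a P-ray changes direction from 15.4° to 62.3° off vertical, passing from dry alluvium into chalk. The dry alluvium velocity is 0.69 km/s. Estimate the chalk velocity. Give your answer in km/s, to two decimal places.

2.30 km/s

sin 15.4° = 0.2656; sin 62.3° = 0.8854.
V₂ = V₁·(sin θ₂/sin θ₁) = 0.69·(0.8854/0.2656) = 2.30 km/s.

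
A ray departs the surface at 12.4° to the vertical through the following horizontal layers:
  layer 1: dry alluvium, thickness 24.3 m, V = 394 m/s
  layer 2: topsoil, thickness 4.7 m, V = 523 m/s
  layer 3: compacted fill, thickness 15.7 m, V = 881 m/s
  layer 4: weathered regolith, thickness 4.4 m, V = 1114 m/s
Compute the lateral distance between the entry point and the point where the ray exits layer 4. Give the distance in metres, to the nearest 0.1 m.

Apply Snell's law at each interface; in layer i the horizontal offset is hᵢ·tan θᵢ.
Layer 1: θ = 12.40°; offset = 24.3·tan 12.40° = 5.343 m.
Layer 2: sin θ = 523·sin 12.4°/394 = 0.2850, θ = 16.56°; offset = 4.7·tan 16.56° = 1.398 m.
Layer 3: sin θ = 881·sin 12.4°/394 = 0.4802, θ = 28.70°; offset = 15.7·tan 28.70° = 8.594 m.
Layer 4: sin θ = 1114·sin 12.4°/394 = 0.6071, θ = 37.38°; offset = 4.4·tan 37.38° = 3.362 m.
Summing the layer offsets gives 18.696 m.

18.7 m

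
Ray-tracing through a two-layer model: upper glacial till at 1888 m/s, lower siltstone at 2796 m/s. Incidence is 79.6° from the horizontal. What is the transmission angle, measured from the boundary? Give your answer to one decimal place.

Angle from the normal: 90° − 79.6° = 10.4°.
sin θ₁/V₁ = sin θ₂/V₂ ⇒ sin θ₂ = 2796·sin 10.4°/1888 = 2796·0.1805/1888 = 0.2673.
θ₂ = arcsin 0.2673 = 15.51° from the normal.
From the interface: 90° − 15.51° = 74.49°.

74.5°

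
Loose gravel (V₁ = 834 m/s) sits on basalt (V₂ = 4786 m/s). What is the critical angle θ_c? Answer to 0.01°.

At critical incidence the refracted ray runs along the interface (θ₂ = 90°), so sin θ_c = V₁/V₂.
θ_c = arcsin(834/4786) = arcsin 0.1743 = 10.04°.

10.04°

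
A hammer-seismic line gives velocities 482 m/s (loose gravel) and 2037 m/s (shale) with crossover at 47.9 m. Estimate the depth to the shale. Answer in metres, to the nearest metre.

19 m

h = (x_cross/2)·√((V₂−V₁)/(V₂+V₁)).
(V₂−V₁)/(V₂+V₁) = (2037−482)/(2037+482) = 0.6173; √ = 0.7857.
h = (47.9/2)·0.7857 = 18.82 m.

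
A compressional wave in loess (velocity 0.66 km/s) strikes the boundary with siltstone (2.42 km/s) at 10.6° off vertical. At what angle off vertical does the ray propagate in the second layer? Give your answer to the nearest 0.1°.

Snell's law: sin θ₂ = (V₂/V₁)·sin θ₁ = (2.42/0.66)·sin 10.6° = 0.6745.
θ₂ = arcsin 0.6745 = 42.41° from the normal.

42.4°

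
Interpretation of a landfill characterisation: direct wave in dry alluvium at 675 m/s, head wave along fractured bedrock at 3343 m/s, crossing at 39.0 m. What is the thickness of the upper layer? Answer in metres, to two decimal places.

15.89 m

x_cross = 2h·√((V₂+V₁)/(V₂−V₁)) → h = x_cross / (2·√((V₂+V₁)/(V₂−V₁))).
√((V₂+V₁)/(V₂−V₁)) = √((3343+675)/(3343−675)) = 1.2272.
h = 39.0 / (2·1.2272) = 15.89 m.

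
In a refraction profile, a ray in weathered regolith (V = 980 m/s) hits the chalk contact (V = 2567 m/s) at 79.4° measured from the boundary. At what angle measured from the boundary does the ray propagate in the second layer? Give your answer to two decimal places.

61.19°

Convert to the normal: θ₁ = 90° − 79.4° = 10.6°.
Snell's law: sin θ₂ = (V₂/V₁)·sin θ₁ = (2567/980)·sin 10.6° = 0.4818.
θ₂ = sin⁻¹(0.4818) = 28.81° (from vertical).
From the interface: 90° − 28.81° = 61.19°.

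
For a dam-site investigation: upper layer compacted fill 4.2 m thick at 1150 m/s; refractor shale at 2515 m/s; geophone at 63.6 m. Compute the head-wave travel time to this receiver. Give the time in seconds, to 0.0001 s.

t = x/V₂ + 2h·√(V₂²−V₁²)/(V₁V₂).
√(V₂²−V₁²) = √(2515²−1150²) = 2236.7 m/s; delay term = 2·4.2·2236.7/(1150·2515) = 0.00650 s.
t = 63.6/2515 + 0.00650 = 0.03178 s.

0.0318 s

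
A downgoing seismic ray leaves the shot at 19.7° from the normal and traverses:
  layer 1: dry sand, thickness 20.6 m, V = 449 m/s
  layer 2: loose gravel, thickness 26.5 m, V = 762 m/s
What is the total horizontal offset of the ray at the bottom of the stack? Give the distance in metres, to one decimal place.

p = sin θ₁/V₁ = sin 19.7°/449 = 7.5077e-04 s/m is conserved through the stack.
Layer 1: θ = 19.70°; offset = 20.6·tan 19.70° = 7.376 m.
Layer 2: sin θ = p·762 = 0.5721 → θ = 34.90°; offset = 26.5·tan 34.90° = 18.484 m.
Σ offsets = 25.860 m.

25.9 m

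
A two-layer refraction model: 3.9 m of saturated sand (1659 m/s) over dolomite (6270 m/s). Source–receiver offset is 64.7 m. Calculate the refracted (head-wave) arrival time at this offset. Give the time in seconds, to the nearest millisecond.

θ_c = arcsin(V₁/V₂) = arcsin(1659/6270) = 15.34°, cos θ_c = 0.9644.
Intercept time tᵢ = 2h cos θ_c / V₁ = 2·3.9·0.9644/1659 = 0.00453 s.
t = x/V₂ + tᵢ = 64.7/6270 + 0.00453 = 0.01485 s.

0.015 s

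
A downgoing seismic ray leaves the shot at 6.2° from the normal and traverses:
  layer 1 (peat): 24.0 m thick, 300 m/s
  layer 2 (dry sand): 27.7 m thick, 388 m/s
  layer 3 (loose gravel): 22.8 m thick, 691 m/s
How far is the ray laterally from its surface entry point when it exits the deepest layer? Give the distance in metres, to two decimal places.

Ray parameter p = sin 6.2° / 300 m/s = 3.6000e-04 s/m.
Layer 1: θ = 6.20°; offset = 24.0·tan 6.20° = 2.6072 m.
Layer 2: sin θ = p·388 = 0.1397 → θ = 8.03°; offset = 27.7·tan 8.03° = 3.9074 m.
Layer 3: sin θ = p·691 = 0.2488 → θ = 14.40°; offset = 22.8·tan 14.40° = 5.8558 m.
Summing the layer offsets gives 12.3704 m.

12.37 m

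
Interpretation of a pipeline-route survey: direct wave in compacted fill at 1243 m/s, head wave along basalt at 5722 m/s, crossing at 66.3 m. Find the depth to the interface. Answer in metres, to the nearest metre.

27 m

h = (x_cross/2)·√((V₂−V₁)/(V₂+V₁)).
(V₂−V₁)/(V₂+V₁) = (5722−1243)/(5722+1243) = 0.6431; √ = 0.8019.
h = (66.3/2)·0.8019 = 26.58 m.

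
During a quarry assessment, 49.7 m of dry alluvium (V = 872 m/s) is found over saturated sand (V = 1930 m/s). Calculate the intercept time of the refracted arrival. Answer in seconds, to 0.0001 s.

θ_c = arcsin(V₁/V₂) = arcsin(872/1930) = 26.86°; cos θ_c = 0.8921.
tᵢ = 2h·cos θ_c / V₁ = 2·49.7·0.8921 / 872 = 0.10169 s.

0.1017 s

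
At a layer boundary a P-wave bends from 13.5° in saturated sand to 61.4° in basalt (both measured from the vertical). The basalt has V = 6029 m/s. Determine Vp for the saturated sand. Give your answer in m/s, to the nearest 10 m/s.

1600 m/s

Snell's law: sin 13.5°/V₁ = sin 61.4°/V₂.
V₁ = V₂·sin 13.5°/sin 61.4° = 6029 × 0.2659 = 1603.04 m/s.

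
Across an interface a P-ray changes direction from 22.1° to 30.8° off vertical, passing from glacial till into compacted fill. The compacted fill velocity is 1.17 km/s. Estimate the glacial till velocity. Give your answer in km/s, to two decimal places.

sin 22.1° = 0.3762; sin 30.8° = 0.5120.
V₁ = V₂·(sin θ₁/sin θ₂) = 1.17·(0.3762/0.5120) = 0.86 km/s.

0.86 km/s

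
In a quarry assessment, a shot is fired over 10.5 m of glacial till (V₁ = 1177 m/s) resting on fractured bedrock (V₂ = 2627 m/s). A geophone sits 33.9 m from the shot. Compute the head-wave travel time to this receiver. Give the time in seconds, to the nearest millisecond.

0.029 s

θ_c = arcsin(V₁/V₂) = arcsin(1177/2627) = 26.62°, cos θ_c = 0.8940.
Intercept time tᵢ = 2h cos θ_c / V₁ = 2·10.5·0.8940/1177 = 0.01595 s.
t = x/V₂ + tᵢ = 33.9/2627 + 0.01595 = 0.02886 s.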